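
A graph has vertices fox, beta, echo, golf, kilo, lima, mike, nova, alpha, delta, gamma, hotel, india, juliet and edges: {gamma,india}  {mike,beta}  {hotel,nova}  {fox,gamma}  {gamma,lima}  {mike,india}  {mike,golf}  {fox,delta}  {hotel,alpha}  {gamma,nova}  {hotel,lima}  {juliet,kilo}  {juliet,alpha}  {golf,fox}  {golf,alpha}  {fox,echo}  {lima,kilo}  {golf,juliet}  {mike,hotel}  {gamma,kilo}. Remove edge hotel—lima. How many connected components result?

hotel and lima are still connected via hotel-nova-gamma-lima, so the component count stays at 1.

1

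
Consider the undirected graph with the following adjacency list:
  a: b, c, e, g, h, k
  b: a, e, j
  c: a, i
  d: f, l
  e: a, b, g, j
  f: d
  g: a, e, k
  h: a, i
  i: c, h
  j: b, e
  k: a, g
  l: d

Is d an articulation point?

Deleting d raises the number of components from 2 to 3, so d is a cut vertex.

Yes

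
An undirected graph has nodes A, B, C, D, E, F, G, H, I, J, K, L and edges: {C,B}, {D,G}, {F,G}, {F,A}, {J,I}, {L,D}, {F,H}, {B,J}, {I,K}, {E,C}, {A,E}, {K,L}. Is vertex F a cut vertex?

Yes

Deleting F raises the number of components from 1 to 2, so F is a cut vertex.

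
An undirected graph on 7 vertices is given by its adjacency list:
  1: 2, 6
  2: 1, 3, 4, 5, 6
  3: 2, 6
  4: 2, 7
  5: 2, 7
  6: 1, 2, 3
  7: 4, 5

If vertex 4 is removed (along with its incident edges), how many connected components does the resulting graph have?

1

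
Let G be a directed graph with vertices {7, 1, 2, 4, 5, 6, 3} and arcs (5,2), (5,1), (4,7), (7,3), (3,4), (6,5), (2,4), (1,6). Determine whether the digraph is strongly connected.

No

There is no directed path from 4 to 2, so the graph is not strongly connected.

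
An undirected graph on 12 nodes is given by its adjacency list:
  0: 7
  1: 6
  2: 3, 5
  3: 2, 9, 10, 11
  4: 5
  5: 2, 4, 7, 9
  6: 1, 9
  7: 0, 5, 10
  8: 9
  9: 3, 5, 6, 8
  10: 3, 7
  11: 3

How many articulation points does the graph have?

5

Removing 3 increases the component count from 1 to 2, so 3 is a cut vertex.
Removing 5 increases the component count from 1 to 2, so 5 is a cut vertex.
Removing 6 increases the component count from 1 to 2, so 6 is a cut vertex.
Likewise 7, 9 are cut vertices.
By contrast removing 0 leaves 1 component; it is not a cut vertex. No other vertex is a cut vertex either.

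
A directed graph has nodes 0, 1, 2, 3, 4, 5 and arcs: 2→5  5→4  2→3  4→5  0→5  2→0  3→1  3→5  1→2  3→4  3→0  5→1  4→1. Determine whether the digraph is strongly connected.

From 3 we can reach every vertex (0, 1, 2, 3, 4, 5), and every vertex can reach 3 (0, 1, 2, 3, 4, 5). So the whole graph is one strongly connected component.

Yes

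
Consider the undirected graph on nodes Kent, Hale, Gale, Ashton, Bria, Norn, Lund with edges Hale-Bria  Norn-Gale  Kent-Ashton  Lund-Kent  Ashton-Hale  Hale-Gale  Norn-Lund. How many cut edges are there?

The edges on the cycle Norn-Lund-Kent-Ashton-Hale-Gale-Norn are not bridges since each lies on that cycle.
But removing Hale-Bria disconnects Hale from Bria — this is a bridge.

1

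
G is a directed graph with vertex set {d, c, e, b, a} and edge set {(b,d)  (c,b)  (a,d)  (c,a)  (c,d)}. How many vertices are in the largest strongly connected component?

1

{e} is an SCC by itself.
{d} is an SCC by itself.
{c} is an SCC by itself.
{a} is an SCC by itself.
{b} is an SCC by itself.
The largest has 1 vertex.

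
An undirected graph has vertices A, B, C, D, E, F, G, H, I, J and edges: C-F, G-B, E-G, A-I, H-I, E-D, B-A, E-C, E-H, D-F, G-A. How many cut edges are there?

The edges on the cycle E-D-F-C-E are not bridges since each lies on that cycle.
Every edge lies on some cycle, so there are no bridges.

0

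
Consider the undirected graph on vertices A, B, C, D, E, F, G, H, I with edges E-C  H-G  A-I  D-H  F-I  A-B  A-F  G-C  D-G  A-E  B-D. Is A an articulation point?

Yes

Deleting A raises the number of components from 1 to 2, so A is a cut vertex.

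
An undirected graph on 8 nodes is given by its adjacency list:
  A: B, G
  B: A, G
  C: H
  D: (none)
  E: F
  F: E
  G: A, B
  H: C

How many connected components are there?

4

D is isolated — a component by itself.
Starting from C we can reach C, H. That is one component of size 2.
Starting from E we can reach E, F. That is one component of size 2.
Starting from A we can reach A, B, G. That is one component of size 3.
Total: 4 components.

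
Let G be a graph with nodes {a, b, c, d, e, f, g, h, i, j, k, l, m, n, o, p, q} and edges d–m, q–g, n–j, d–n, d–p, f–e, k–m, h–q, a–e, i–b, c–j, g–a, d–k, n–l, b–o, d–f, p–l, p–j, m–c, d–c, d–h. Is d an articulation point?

Yes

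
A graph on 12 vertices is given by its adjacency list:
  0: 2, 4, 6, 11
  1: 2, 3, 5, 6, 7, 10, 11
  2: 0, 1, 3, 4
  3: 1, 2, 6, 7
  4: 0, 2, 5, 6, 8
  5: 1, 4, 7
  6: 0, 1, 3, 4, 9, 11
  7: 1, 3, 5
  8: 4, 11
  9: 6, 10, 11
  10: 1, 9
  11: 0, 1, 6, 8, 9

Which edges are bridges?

The edges on the cycle 11-1-10-9-6-0-11 are not bridges since each lies on that cycle.
Every edge lies on some cycle, so there are no bridges.

none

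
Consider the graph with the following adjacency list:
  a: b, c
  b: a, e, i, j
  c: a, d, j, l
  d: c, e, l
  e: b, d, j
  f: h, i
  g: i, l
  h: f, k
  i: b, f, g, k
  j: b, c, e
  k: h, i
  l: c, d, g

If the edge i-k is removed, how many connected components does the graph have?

i and k are still connected via i-f-h-k, so the component count stays at 1.

1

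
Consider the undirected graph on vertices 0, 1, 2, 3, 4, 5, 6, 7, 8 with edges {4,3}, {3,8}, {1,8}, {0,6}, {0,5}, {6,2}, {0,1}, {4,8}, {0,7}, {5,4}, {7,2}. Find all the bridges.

The edges on the cycle 0-6-2-7-0 are not bridges since each lies on that cycle.
Every edge lies on some cycle, so there are no bridges.

none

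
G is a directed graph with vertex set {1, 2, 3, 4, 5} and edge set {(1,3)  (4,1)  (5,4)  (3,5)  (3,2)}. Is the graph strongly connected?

There is no directed path from 2 to 1, so the graph is not strongly connected.

No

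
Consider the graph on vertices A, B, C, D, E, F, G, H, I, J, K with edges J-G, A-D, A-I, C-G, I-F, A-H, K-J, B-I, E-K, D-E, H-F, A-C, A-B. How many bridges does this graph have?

The edges on the cycle A-B-I-A are not bridges since each lies on that cycle.
Every edge lies on some cycle, so there are no bridges.

0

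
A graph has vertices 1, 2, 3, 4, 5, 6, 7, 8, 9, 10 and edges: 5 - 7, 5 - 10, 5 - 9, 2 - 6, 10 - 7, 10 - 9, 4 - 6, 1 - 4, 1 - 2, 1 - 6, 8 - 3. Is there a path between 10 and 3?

No

The component containing 10 is {5, 7, 9, 10}, and 3 is not in it.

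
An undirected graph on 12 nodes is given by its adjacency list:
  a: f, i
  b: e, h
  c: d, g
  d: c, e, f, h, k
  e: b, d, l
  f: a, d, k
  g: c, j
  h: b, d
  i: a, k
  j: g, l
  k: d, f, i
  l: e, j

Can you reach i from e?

Yes

From e we can reach a, b, c, d, e, f, g, h, i, j, k, l, which includes i.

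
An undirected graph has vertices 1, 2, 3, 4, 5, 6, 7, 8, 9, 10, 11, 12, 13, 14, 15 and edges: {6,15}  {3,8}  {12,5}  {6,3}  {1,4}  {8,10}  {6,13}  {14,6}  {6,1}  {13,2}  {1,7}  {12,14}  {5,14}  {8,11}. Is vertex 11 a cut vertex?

Deleting 11 leaves 2 components (was 2), so 11 is not a cut vertex.

No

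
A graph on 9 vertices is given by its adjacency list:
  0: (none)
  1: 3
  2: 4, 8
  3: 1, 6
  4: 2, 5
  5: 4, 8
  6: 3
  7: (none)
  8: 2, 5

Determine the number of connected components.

7 is isolated — a component by itself.
0 is isolated — a component by itself.
Starting from 1 we can reach 1, 3, 6. That is one component of size 3.
Starting from 2 we can reach 2, 4, 5, 8. That is one component of size 4.
Total: 4 components.

4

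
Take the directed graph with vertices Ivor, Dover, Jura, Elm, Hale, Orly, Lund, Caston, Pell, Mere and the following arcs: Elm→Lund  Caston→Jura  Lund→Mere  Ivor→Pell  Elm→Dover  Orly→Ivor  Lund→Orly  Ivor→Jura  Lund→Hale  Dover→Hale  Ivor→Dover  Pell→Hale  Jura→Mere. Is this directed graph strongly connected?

No

There is no directed path from Ivor to Elm, so the graph is not strongly connected.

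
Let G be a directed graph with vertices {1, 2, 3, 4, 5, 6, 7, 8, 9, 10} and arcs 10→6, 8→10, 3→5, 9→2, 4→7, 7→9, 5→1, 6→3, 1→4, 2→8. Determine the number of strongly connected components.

1

{1, 2, 3, 4, 5, 6, 7, 8, 9, 10} are all mutually reachable — one SCC of size 10.
That gives 1 strongly connected component.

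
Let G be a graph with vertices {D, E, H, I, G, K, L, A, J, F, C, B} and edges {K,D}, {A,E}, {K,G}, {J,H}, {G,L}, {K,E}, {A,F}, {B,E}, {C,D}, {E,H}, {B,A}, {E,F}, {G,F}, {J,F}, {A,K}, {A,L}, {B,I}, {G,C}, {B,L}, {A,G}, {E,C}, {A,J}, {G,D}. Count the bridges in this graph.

1

The edges on the cycle A-K-E-H-J-A are not bridges since each lies on that cycle.
But removing I–B disconnects I from B — this is a bridge.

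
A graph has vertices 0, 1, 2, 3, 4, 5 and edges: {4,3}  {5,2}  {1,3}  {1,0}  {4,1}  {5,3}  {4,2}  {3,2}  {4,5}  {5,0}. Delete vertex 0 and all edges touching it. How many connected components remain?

With 0 gone, the remaining components are: {1, 2, 3, 4, 5}.
That is 1 component.

1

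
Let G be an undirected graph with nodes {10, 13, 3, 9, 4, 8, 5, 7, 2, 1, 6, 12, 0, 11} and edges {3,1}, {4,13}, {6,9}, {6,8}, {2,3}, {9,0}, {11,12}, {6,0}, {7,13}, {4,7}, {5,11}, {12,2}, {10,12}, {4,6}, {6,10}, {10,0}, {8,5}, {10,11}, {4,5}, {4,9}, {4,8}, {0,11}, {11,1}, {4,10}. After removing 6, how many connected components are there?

1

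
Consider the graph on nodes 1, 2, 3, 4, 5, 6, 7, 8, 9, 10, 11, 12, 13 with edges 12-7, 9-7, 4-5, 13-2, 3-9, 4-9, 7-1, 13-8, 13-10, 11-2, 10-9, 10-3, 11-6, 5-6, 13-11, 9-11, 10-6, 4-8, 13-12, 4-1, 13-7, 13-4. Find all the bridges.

The edges on the cycle 10-3-9-10 are not bridges since each lies on that cycle.
Every edge lies on some cycle, so there are no bridges.

none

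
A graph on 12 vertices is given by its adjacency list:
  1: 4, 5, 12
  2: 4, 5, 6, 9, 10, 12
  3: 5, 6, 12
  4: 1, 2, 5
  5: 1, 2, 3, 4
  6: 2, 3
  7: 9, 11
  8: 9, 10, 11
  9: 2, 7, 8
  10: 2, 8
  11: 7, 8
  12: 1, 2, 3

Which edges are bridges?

none

The edges on the cycle 2-10-8-11-7-9-2 are not bridges since each lies on that cycle.
Every edge lies on some cycle, so there are no bridges.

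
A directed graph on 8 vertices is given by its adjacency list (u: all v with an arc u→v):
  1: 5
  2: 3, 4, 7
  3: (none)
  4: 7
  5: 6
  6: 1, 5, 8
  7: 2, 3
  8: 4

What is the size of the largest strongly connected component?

{2, 4, 7} are all mutually reachable — one SCC of size 3.
{1, 5, 6} are all mutually reachable — one SCC of size 3.
{8} is an SCC by itself.
{3} is an SCC by itself.
The largest has 3 vertices.

3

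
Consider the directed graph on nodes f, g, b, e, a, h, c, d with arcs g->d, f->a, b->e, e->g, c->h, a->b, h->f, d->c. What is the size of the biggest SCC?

{a, b, c, d, e, f, g, h} are all mutually reachable — one SCC of size 8.
The largest has 8 vertices.

8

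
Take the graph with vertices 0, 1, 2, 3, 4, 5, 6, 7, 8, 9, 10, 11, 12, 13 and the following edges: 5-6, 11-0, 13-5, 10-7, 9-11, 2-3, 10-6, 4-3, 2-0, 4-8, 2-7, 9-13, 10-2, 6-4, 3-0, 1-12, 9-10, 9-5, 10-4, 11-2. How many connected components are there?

Starting from 1 we can reach 1, 12. That is one component of size 2.
Starting from 0 we can reach 0, 2, 3, 4, 5, 6, 7, 8, 9, 10, 11, 13. That is one component of size 12.
Total: 2 components.

2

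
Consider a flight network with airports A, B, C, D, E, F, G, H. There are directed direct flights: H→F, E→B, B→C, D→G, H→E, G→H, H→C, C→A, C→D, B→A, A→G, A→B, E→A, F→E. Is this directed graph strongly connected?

From G we can reach every vertex (A, B, C, D, E, F, G, H), and every vertex can reach G (A, B, C, D, E, F, G, H). So the whole graph is one strongly connected component.

Yes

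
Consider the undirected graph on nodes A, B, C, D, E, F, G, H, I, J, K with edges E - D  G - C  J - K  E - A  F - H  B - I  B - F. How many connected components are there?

4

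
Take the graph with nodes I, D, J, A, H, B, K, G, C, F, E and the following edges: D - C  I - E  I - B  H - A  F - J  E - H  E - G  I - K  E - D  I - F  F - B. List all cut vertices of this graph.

D, E, F, H, I

Removing D increases the component count from 1 to 2, so D is a cut vertex.
Removing E increases the component count from 1 to 4, so E is a cut vertex.
Removing F increases the component count from 1 to 2, so F is a cut vertex.
Likewise H, I are cut vertices.
By contrast removing G leaves 1 component; it is not a cut vertex. No other vertex is a cut vertex either.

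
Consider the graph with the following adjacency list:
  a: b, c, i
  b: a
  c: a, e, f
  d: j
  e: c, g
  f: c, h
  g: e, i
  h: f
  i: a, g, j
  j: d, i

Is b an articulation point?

No

Deleting b leaves 1 component (was 1), so b is not a cut vertex.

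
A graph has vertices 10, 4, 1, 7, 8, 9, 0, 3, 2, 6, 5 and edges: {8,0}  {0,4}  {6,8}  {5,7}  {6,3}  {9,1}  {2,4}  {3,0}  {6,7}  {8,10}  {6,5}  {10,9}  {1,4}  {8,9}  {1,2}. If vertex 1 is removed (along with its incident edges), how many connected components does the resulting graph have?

With 1 gone, the remaining components are: {0, 2, 3, 4, 5, 6, 7, 8, 9, 10}.
That is 1 component.

1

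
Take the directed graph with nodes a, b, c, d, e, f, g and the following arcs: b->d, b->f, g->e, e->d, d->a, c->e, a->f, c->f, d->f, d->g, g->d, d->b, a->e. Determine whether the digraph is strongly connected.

There is no directed path from f to g, so the graph is not strongly connected.

No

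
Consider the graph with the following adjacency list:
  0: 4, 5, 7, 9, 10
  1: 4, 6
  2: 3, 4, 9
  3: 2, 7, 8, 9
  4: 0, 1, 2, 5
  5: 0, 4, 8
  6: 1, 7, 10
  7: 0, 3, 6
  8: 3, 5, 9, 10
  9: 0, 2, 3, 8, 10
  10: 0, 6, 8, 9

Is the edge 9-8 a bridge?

After removing 9-8, the path 9-10-8 still connects them, so the edge is not a bridge.

No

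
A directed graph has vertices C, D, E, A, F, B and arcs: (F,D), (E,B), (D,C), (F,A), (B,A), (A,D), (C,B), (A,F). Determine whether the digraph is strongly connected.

There is no directed path from B to E, so the graph is not strongly connected.

No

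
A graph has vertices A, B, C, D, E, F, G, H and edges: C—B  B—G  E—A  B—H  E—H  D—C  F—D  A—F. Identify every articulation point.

Removing B increases the component count from 1 to 2, so B is a cut vertex.
By contrast removing E leaves 1 component; it is not a cut vertex. No other vertex is a cut vertex either.

B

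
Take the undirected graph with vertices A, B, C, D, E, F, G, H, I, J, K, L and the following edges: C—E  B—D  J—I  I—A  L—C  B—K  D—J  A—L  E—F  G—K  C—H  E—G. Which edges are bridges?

The edges on the cycle B-D-J-I-A-L-C-E-G-K-B are not bridges since each lies on that cycle.
But removing F—E disconnects F from E; removing H—C disconnects H from C — these are bridges.

C-H, E-F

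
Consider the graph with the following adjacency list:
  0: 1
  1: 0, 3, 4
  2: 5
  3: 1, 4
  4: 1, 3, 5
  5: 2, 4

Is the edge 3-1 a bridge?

After removing 3-1, the path 3-4-1 still connects them, so the edge is not a bridge.

No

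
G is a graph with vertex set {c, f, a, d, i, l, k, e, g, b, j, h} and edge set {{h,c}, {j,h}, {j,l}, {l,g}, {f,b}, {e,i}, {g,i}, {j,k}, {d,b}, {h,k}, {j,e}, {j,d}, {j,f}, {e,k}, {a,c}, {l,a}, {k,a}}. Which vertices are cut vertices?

j

Removing j increases the component count from 1 to 2, so j is a cut vertex.
By contrast removing d leaves 1 component; it is not a cut vertex. No other vertex is a cut vertex either.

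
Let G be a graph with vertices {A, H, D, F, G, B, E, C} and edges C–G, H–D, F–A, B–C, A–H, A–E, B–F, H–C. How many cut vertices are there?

3

Removing A increases the component count from 1 to 2, so A is a cut vertex.
Removing C increases the component count from 1 to 2, so C is a cut vertex.
Removing H increases the component count from 1 to 2, so H is a cut vertex.
By contrast removing E leaves 1 component; it is not a cut vertex. No other vertex is a cut vertex either.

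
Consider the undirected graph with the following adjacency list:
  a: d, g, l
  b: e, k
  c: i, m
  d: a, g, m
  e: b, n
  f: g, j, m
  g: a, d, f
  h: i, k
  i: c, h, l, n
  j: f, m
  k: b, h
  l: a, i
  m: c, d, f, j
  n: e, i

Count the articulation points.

Removing i increases the component count from 1 to 2, so i is a cut vertex.
By contrast removing c leaves 1 component; it is not a cut vertex. No other vertex is a cut vertex either.

1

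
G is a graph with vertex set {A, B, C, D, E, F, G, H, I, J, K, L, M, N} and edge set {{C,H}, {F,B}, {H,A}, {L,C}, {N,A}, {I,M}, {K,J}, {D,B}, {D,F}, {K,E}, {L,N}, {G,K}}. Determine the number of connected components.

4

Starting from I we can reach I, M. That is one component of size 2.
Starting from B we can reach B, D, F. That is one component of size 3.
Starting from E we can reach E, G, J, K. That is one component of size 4.
Starting from A we can reach A, C, H, L, N. That is one component of size 5.
Total: 4 components.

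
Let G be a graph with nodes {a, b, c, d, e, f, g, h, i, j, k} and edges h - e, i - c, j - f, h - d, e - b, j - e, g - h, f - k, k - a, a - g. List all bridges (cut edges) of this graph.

b-e, c-i, d-h

The edges on the cycle j-f-k-a-g-h-e-j are not bridges since each lies on that cycle.
But removing b - e disconnects b from e; removing i - c disconnects i from c; removing h - d disconnects h from d — these are bridges.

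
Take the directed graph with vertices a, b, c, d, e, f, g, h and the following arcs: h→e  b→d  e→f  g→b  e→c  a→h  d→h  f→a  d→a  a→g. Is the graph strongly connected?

No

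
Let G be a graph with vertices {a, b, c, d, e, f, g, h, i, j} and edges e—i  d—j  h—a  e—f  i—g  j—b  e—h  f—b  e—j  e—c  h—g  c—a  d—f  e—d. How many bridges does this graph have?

0

The edges on the cycle e-c-a-h-e are not bridges since each lies on that cycle.
Every edge lies on some cycle, so there are no bridges.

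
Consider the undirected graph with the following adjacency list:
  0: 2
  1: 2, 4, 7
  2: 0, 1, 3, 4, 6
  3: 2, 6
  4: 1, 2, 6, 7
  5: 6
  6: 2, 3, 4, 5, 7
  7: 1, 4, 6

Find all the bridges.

0-2, 5-6

The edges on the cycle 6-2-3-6 are not bridges since each lies on that cycle.
But removing 5-6 disconnects 5 from 6; removing 2-0 disconnects 2 from 0 — these are bridges.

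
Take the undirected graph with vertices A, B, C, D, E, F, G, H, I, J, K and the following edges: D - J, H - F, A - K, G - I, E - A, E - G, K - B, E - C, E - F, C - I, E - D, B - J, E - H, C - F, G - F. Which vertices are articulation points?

E

Removing E increases the component count from 1 to 2, so E is a cut vertex.
By contrast removing K leaves 1 component; it is not a cut vertex. No other vertex is a cut vertex either.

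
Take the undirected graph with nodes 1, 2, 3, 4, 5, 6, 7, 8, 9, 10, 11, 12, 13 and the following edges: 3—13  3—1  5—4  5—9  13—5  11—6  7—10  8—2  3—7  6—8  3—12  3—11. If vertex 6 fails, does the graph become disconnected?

Yes

Deleting 6 raises the number of components from 1 to 2, so 6 is a cut vertex.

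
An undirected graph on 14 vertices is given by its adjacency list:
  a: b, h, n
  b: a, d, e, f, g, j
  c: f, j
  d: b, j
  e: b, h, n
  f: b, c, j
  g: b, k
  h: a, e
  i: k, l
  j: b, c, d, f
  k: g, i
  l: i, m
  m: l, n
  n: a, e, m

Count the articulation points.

1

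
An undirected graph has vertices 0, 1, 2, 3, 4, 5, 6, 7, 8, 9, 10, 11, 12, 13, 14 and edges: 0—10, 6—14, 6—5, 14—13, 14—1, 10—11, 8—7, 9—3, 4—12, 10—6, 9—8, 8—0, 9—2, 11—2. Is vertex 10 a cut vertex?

Yes

Deleting 10 raises the number of components from 2 to 3, so 10 is a cut vertex.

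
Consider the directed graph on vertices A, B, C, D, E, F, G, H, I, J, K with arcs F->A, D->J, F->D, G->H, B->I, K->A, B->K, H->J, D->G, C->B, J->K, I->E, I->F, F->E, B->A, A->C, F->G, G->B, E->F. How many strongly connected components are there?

{A, B, C, D, E, F, G, H, I, J, K} are all mutually reachable — one SCC of size 11.
That gives 1 strongly connected component.

1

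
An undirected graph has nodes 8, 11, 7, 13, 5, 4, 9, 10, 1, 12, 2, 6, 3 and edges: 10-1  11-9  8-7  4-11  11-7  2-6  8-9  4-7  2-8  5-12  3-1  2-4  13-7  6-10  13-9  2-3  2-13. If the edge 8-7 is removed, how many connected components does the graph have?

2

8 and 7 are still connected via 8-2-4-7, so the component count stays at 2.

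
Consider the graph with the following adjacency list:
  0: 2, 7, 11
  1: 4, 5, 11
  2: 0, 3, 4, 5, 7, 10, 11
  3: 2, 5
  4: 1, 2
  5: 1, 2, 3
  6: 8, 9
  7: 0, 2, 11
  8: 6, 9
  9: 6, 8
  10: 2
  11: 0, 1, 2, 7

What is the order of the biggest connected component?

9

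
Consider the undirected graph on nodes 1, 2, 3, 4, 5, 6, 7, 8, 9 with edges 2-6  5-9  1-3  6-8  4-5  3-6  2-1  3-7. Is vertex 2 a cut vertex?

No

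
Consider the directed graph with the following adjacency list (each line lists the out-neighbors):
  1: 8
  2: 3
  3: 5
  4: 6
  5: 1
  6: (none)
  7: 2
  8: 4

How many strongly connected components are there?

{8} is an SCC by itself.
{5} is an SCC by itself.
{1} is an SCC by itself.
{2} is an SCC by itself.
{7} is an SCC by itself.
(and 3 more singleton SCCs)
That gives 8 strongly connected components.

8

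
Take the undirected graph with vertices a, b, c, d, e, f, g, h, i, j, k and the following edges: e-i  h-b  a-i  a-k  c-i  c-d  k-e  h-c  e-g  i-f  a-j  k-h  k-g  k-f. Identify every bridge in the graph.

The edges on the cycle k-e-g-k are not bridges since each lies on that cycle.
But removing h-b disconnects h from b; removing j-a disconnects j from a; removing d-c disconnects d from c — these are bridges.

a-j, b-h, c-d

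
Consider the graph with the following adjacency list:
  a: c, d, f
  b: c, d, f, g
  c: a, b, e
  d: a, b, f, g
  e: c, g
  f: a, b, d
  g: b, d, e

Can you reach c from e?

Yes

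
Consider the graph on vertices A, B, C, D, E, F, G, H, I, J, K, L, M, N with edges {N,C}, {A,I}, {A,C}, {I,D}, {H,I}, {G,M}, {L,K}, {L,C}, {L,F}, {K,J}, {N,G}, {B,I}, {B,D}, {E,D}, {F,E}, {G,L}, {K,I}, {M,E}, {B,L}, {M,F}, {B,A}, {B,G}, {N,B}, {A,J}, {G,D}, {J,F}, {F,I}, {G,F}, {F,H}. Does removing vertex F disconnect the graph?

No

Deleting F leaves 1 component (was 1) (its neighbors E, G, H, I, J, L, M remain connected to each other), so F is not a cut vertex.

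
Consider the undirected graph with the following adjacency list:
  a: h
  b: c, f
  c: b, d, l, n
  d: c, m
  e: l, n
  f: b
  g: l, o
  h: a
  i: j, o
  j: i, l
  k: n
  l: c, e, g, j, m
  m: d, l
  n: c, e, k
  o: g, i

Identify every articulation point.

Removing b increases the component count from 2 to 3, so b is a cut vertex.
Removing c increases the component count from 2 to 3, so c is a cut vertex.
Removing l increases the component count from 2 to 3, so l is a cut vertex.
Likewise n is a cut vertex.
By contrast removing j leaves 2 components; it is not a cut vertex. No other vertex is a cut vertex either.

b, c, l, n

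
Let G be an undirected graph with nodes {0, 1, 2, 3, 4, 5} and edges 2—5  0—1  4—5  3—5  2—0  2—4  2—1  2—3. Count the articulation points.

1

Removing 2 increases the component count from 1 to 2, so 2 is a cut vertex.
By contrast removing 3 leaves 1 component; it is not a cut vertex. No other vertex is a cut vertex either.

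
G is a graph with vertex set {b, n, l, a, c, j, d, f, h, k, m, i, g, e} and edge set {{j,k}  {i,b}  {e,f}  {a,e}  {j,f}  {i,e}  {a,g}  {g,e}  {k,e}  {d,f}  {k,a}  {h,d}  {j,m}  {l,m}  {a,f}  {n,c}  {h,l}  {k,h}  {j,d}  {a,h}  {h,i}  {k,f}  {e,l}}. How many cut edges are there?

2

The edges on the cycle j-k-a-h-i-e-l-m-j are not bridges since each lies on that cycle.
But removing n-c disconnects n from c; removing i-b disconnects i from b — these are bridges.
That makes 2 bridges.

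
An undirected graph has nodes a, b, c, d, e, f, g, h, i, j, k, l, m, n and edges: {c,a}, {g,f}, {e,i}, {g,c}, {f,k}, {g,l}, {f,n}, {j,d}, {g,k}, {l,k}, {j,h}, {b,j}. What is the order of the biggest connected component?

7

m is isolated — a component by itself.
Starting from e we can reach e, i. That is one component of size 2.
Starting from b we can reach b, d, h, j. That is one component of size 4.
Starting from a we can reach a, c, f, g, k, l, n. That is one component of size 7.
The largest has 7 vertices.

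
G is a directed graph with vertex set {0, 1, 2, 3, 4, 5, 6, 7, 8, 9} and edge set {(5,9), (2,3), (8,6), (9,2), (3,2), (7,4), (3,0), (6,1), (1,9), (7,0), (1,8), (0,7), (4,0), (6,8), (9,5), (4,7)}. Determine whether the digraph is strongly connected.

There is no directed path from 4 to 1, so the graph is not strongly connected.

No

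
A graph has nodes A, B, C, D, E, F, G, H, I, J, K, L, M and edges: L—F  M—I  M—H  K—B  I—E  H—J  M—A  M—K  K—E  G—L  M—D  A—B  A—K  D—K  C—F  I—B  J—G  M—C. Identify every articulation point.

M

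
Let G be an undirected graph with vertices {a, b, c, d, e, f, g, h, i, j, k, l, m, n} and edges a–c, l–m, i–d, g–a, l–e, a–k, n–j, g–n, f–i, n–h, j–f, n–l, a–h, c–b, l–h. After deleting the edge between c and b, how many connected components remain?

Before removal there is 1 component.
c–b is a bridge — removing it separates c's side from b's side.
After removal: 2 components.

2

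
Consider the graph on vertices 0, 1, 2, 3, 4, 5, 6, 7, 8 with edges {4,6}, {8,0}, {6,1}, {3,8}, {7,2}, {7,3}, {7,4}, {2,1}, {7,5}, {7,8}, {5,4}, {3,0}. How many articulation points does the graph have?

1

Removing 7 increases the component count from 1 to 2, so 7 is a cut vertex.
By contrast removing 6 leaves 1 component; it is not a cut vertex. No other vertex is a cut vertex either.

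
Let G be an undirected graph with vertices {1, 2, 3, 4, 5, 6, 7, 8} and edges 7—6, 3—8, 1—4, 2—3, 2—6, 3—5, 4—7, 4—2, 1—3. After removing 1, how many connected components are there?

1

With 1 gone, the remaining components are: {2, 3, 4, 5, 6, 7, 8}.
That is 1 component.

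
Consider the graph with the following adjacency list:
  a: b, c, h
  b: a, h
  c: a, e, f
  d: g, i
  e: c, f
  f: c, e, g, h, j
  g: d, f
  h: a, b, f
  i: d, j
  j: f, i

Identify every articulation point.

f

Removing f increases the component count from 1 to 2, so f is a cut vertex.
By contrast removing d leaves 1 component; it is not a cut vertex. No other vertex is a cut vertex either.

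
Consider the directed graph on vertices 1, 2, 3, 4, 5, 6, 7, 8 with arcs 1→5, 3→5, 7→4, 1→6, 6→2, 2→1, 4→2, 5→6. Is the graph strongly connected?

There is no directed path from 6 to 8, so the graph is not strongly connected.

No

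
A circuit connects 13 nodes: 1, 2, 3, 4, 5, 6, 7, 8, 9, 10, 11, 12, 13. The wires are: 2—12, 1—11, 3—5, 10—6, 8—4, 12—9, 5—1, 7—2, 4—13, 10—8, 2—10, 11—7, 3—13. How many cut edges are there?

3

The edges on the cycle 3-5-1-11-7-2-10-8-4-13-3 are not bridges since each lies on that cycle.
But removing 12—9 disconnects 12 from 9; removing 12—2 disconnects 12 from 2; removing 6—10 disconnects 6 from 10 — these are bridges.
That makes 3 bridges.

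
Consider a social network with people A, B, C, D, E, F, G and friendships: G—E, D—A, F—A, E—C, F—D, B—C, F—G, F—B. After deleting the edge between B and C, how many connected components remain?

1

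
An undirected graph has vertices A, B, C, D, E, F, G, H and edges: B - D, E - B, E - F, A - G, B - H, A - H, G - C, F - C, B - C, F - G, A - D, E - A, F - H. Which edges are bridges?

none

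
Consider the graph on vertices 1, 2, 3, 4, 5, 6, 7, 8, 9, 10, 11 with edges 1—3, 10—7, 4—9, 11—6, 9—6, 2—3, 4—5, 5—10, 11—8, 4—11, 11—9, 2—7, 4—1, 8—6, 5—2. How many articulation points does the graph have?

1

Removing 4 increases the component count from 1 to 2, so 4 is a cut vertex.
By contrast removing 1 leaves 1 component; it is not a cut vertex. No other vertex is a cut vertex either.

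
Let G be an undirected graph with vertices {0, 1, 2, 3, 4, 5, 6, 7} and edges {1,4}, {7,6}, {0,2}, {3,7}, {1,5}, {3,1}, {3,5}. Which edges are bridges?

The edges on the cycle 3-1-5-3 are not bridges since each lies on that cycle.
But removing 7 - 6 disconnects 7 from 6; removing 0 - 2 disconnects 0 from 2; removing 1 - 4 disconnects 1 from 4; removing 3 - 7 disconnects 3 from 7 — these are bridges.

0-2, 1-4, 3-7, 6-7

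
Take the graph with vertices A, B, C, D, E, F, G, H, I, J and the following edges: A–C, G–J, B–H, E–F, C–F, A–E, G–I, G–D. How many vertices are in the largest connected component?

4

Starting from B we can reach B, H. That is one component of size 2.
Starting from D we can reach D, G, I, J. That is one component of size 4.
Starting from A we can reach A, C, E, F. That is one component of size 4.
The largest has 4 vertices.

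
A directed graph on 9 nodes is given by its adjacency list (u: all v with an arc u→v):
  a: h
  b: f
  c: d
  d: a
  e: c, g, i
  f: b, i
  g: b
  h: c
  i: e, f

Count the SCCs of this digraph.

{b, e, f, g, i} are all mutually reachable — one SCC of size 5.
{a, c, d, h} are all mutually reachable — one SCC of size 4.
That gives 2 strongly connected components.

2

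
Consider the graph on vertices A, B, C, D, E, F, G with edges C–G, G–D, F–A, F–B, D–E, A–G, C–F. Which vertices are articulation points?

D, F, G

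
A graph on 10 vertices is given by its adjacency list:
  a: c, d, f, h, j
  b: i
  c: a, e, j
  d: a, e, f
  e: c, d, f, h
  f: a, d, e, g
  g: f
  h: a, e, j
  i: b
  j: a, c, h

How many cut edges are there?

2

The edges on the cycle f-e-h-a-f are not bridges since each lies on that cycle.
But removing b-i disconnects b from i; removing f-g disconnects f from g — these are bridges.
That makes 2 bridges.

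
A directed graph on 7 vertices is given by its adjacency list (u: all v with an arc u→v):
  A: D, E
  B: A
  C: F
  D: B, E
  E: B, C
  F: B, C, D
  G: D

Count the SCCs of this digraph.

2

{A, B, C, D, E, F} are all mutually reachable — one SCC of size 6.
{G} is an SCC by itself.
That gives 2 strongly connected components.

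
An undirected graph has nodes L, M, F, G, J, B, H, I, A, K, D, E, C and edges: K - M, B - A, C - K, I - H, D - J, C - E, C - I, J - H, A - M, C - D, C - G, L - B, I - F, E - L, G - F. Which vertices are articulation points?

Removing C increases the component count from 1 to 2, so C is a cut vertex.
By contrast removing L leaves 1 component; it is not a cut vertex. No other vertex is a cut vertex either.

C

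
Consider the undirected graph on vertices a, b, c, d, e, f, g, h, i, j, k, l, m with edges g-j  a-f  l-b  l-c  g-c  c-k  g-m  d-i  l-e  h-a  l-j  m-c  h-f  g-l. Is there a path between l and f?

The component containing l is {b, c, e, g, j, k, l, m}, and f is not in it.

No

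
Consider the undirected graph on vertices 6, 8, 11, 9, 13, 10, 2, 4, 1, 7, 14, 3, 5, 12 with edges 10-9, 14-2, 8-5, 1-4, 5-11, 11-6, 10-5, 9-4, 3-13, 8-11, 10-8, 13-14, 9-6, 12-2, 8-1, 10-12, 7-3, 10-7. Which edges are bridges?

The edges on the cycle 10-8-1-4-9-10 are not bridges since each lies on that cycle.
Every edge lies on some cycle, so there are no bridges.

none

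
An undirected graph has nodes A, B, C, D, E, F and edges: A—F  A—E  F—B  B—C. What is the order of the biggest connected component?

5

D is isolated — a component by itself.
Starting from A we can reach A, B, C, E, F. That is one component of size 5.
The largest has 5 vertices.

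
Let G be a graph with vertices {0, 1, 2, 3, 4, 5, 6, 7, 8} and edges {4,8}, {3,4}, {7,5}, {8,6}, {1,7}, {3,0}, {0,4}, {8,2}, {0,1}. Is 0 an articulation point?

Deleting 0 raises the number of components from 1 to 2, so 0 is a cut vertex.

Yes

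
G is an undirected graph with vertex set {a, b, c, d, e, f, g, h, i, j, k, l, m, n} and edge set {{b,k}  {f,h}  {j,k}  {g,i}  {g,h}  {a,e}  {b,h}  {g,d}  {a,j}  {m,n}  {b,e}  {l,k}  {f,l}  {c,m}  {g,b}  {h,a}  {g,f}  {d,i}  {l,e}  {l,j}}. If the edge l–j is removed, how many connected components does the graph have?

l and j are still connected via l-k-j, so the component count stays at 2.

2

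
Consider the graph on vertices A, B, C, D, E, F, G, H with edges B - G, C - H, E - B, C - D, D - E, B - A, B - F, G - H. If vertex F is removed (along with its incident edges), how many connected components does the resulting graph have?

1

With F gone, the remaining components are: {A, B, C, D, E, G, H}.
That is 1 component.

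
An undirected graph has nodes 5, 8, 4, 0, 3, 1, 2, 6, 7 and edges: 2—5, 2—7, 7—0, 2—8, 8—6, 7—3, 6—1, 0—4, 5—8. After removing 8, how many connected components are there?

2

With 8 gone, the remaining components are: {1, 6}; {0, 2, 3, 4, 5, 7}.
That is 2 components.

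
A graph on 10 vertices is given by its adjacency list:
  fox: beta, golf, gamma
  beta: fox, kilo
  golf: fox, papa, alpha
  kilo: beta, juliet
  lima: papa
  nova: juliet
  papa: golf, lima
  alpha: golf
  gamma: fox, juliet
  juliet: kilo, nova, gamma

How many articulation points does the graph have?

4

Removing fox increases the component count from 1 to 2, so fox is a cut vertex.
Removing golf increases the component count from 1 to 3, so golf is a cut vertex.
Removing papa increases the component count from 1 to 2, so papa is a cut vertex.
Likewise juliet is a cut vertex.
By contrast removing gamma leaves 1 component; it is not a cut vertex. No other vertex is a cut vertex either.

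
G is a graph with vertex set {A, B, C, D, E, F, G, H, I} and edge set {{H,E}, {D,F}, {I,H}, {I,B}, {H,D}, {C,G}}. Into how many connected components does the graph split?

3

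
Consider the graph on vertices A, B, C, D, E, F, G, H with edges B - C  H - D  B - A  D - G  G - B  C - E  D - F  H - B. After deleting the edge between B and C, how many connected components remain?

Before removal there is 1 component.
B - C is a bridge — removing it separates B's side from C's side.
After removal: 2 components.

2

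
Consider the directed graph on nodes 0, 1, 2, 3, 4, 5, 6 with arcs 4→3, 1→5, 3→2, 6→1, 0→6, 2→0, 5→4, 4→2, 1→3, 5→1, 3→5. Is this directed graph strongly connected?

From 2 we can reach every vertex (0, 1, 2, 3, 4, 5, 6), and every vertex can reach 2 (0, 1, 2, 3, 4, 5, 6). So the whole graph is one strongly connected component.

Yes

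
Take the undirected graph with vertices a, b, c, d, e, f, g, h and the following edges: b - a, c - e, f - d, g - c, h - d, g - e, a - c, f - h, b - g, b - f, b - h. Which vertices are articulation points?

Removing b increases the component count from 1 to 2, so b is a cut vertex.
By contrast removing d leaves 1 component; it is not a cut vertex. No other vertex is a cut vertex either.

b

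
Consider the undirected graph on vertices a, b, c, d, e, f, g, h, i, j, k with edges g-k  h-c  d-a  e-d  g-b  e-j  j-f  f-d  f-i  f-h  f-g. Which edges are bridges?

a-d, b-g, c-h, f-g, f-h, f-i, g-k

The edges on the cycle e-j-f-d-e are not bridges since each lies on that cycle.
But removing g-f disconnects g from f; removing h-f disconnects h from f; removing g-k disconnects g from k; removing f-i disconnects f from i — these are bridges.
In total 7 edges are bridges.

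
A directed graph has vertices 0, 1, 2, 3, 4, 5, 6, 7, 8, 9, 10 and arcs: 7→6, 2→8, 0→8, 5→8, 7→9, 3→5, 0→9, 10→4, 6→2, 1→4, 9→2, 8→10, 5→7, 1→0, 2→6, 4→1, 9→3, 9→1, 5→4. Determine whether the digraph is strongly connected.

Yes

From 0 we can reach every vertex (0, 1, 2, 3, 4, 5, 6, 7, 8, 9, 10), and every vertex can reach 0 (0, 1, 2, 3, 4, 5, 6, 7, 8, 9, 10). So the whole graph is one strongly connected component.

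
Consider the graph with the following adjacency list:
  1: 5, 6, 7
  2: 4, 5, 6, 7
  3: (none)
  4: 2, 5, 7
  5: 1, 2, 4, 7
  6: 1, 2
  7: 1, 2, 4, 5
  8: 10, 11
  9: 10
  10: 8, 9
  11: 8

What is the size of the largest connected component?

6

3 is isolated — a component by itself.
Starting from 8 we can reach 8, 9, 10, 11. That is one component of size 4.
Starting from 1 we can reach 1, 2, 4, 5, 6, 7. That is one component of size 6.
The largest has 6 vertices.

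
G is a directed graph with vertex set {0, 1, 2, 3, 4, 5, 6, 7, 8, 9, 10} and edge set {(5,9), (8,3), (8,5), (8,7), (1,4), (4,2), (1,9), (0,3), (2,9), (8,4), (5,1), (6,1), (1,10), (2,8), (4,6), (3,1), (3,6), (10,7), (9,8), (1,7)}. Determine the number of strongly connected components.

{1, 2, 3, 4, 5, 6, 8, 9} are all mutually reachable — one SCC of size 8.
{10} is an SCC by itself.
{0} is an SCC by itself.
{7} is an SCC by itself.
That gives 4 strongly connected components.

4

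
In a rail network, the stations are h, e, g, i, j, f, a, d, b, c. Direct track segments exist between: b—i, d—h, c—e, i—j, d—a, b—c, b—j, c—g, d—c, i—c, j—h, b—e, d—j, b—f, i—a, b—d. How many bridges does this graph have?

The edges on the cycle b-d-h-j-b are not bridges since each lies on that cycle.
But removing f—b disconnects f from b; removing g—c disconnects g from c — these are bridges.
That makes 2 bridges.

2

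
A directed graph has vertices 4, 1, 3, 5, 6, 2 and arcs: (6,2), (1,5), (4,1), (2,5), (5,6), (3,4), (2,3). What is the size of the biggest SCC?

6

{1, 2, 3, 4, 5, 6} are all mutually reachable — one SCC of size 6.
The largest has 6 vertices.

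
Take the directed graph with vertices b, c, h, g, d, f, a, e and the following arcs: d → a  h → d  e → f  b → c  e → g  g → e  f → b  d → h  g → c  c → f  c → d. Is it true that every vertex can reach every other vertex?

No

There is no directed path from a to d, so the graph is not strongly connected.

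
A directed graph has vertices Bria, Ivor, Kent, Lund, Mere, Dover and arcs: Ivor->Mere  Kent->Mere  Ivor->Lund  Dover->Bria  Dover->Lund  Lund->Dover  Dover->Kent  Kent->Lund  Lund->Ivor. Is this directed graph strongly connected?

No

There is no directed path from Bria to Lund, so the graph is not strongly connected.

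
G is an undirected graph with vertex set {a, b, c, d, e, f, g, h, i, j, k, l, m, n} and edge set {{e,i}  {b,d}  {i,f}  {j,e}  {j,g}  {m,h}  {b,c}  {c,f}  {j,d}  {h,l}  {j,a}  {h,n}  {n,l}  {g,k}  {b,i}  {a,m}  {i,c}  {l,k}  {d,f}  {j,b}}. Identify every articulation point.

j

Removing j increases the component count from 1 to 2, so j is a cut vertex.
By contrast removing g leaves 1 component; it is not a cut vertex. No other vertex is a cut vertex either.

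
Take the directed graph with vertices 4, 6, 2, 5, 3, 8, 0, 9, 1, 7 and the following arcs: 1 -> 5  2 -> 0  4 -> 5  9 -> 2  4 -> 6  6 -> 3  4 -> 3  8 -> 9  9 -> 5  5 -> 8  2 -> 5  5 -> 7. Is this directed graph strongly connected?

No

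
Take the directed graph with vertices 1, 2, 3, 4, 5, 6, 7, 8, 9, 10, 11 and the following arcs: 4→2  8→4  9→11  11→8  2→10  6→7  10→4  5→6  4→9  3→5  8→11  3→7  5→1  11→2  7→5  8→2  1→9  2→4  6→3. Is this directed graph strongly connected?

There is no directed path from 1 to 6, so the graph is not strongly connected.

No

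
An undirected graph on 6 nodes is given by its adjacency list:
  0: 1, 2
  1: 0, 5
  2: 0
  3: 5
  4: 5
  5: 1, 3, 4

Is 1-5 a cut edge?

Yes

Removing 1-5 leaves no path between 1 and 5: the component count goes from 1 to 2. So it is a bridge.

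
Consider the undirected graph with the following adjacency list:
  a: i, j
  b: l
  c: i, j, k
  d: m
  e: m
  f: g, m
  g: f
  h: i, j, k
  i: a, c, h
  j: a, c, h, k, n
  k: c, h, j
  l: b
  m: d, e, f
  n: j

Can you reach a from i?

Yes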